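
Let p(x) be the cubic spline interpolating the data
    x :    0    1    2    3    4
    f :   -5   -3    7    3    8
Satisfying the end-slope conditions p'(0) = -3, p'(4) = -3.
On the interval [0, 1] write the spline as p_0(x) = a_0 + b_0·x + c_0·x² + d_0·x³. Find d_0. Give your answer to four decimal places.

2.2679

With σ_i denoting the second derivative at x_i, h_i = 1, 1, 1, 1, and Δ_i = (y_(i+1) − y_i)/h_i = 2, 10, -4, 5:
  1·σ_0 + 4·σ_1 + 1·σ_2 = 6(Δ_1 - Δ_0) = 48
  1·σ_1 + 4·σ_2 + 1·σ_3 = 6(Δ_2 - Δ_1) = -84
  1·σ_2 + 4·σ_3 + 1·σ_4 = 6(Δ_3 - Δ_2) = 54
Clamped end conditions give two more equations: 2h_0·σ_0 + h_0·σ_1 = 6(Δ_0 - p'(0)) = 30 and h_3·σ_3 + 2h_3·σ_4 = 6(p'(4) - Δ_3) = -48.
Solving the tridiagonal system: σ_0 = 153/28, σ_1 = 267/14, σ_2 = -135/4, σ_3 = 447/14, σ_4 = -1119/28.
On [0, 1], with p_0(x) = a_0 + b_0·x + c_0·x² + d_0·x³: c_0 = σ_0/2 = 153/56, d_0 = (σ_1 - σ_0)/(6h_0) = 127/56, b_0 = Δ_0 - h_0(2σ_0 + σ_1)/6 = -3.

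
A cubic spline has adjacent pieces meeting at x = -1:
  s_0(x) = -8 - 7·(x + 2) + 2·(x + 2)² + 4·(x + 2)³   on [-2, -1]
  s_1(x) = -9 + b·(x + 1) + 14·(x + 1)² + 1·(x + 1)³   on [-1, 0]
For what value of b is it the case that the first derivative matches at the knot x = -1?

s_0'(x) = -7 + 4·(x + 2) + 12·(x + 2)², so s_0'(-1) = 9. On the right, s_1'(-1) = b, so b = 9.

9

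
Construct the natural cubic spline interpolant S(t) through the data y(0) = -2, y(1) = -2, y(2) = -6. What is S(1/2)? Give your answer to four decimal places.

Write σ_i for S''(x_i). With h_i = 1, 1 and divided differences Δ_i = 0, -4, the continuity of S' gives the tridiagonal system
  1·σ_0 + 4·σ_1 + 1·σ_2 = 6(Δ_1 - Δ_0) = -24
Natural end conditions: σ_0 = σ_2 = 0.
Solving: σ_0 = 0, σ_1 = -6, σ_2 = 0.
On [0, 1], S(t) = -2 + 1·t + 0·t² - 1·t³.
With t = 1/2: S(1/2) = -13/8.

-1.6250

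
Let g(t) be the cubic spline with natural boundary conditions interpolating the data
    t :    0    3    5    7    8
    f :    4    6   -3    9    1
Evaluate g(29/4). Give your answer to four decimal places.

With M_i denoting the second derivative at x_i, h_i = 3, 2, 2, 1, and Δ_i = (y_(i+1) − y_i)/h_i = 2/3, -9/2, 6, -8:
  3·M_0 + 10·M_1 + 2·M_2 = 6(Δ_1 - Δ_0) = -31
  2·M_1 + 8·M_2 + 2·M_3 = 6(Δ_2 - Δ_1) = 63
  2·M_2 + 6·M_3 + 1·M_4 = 6(Δ_3 - Δ_2) = -84
Natural end conditions: M_0 = M_4 = 0.
Solving: M_0 = 0, M_1 = -307/52, M_2 = 729/52, M_3 = -971/52, M_4 = 0.
On [7, 8], g(t) = 9 - 277/156·(t - 7) - 971/104·(t - 7)² + 971/312·(t - 7)³.
With (t - 7) = 1/4: g(29/4) = 53389/6656.

8.0212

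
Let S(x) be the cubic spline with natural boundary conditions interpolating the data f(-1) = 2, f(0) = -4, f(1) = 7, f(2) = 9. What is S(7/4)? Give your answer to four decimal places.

9.3281

With M_i denoting the second derivative at x_i, h_i = 1, 1, 1, and Δ_i = (y_(i+1) − y_i)/h_i = -6, 11, 2:
  1·M_0 + 4·M_1 + 1·M_2 = 6(Δ_1 - Δ_0) = 102
  1·M_1 + 4·M_2 + 1·M_3 = 6(Δ_2 - Δ_1) = -54
Natural end conditions: M_0 = M_3 = 0.
Solving: M_0 = 0, M_1 = 154/5, M_2 = -106/5, M_3 = 0.
On [1, 2], S(x) = 7 + 136/15·(x - 1) - 53/5·(x - 1)² + 53/15·(x - 1)³.
With (x - 1) = 3/4: S(7/4) = 597/64.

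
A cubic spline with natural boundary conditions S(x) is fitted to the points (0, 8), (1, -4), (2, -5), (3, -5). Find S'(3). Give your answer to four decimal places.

Put M_i = S'' at the i-th knot. Here h = (1, 1, 1) and Δ = (-12, -1, 0), so the interior equations h_(i-1)·M_(i-1) + 2(h_(i-1)+h_i)·M_i + h_i·M_(i+1) = 6(Δ_i − Δ_(i-1)) read
  1·M_0 + 4·M_1 + 1·M_2 = 6(Δ_1 - Δ_0) = 66
  1·M_1 + 4·M_2 + 1·M_3 = 6(Δ_2 - Δ_1) = 6
Natural end conditions: M_0 = M_3 = 0.
Solving: M_0 = 0, M_1 = 86/5, M_2 = -14/5, M_3 = 0.
On [2, 3], S'(x) = b_2 + 2c_2·(x - 2) + 3d_2·(x - 2)² with b_2 = Δ_2 - h_2(2M_2 + M_3)/6 = 14/15, c_2 = M_2/2 = -7/5, d_2 = (M_3 - M_2)/(6h_2) = 7/15. So S'(3) = -7/15.

-0.4667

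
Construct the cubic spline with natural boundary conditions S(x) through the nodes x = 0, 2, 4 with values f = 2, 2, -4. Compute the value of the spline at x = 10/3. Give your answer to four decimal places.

Let M_i = S''(x_i). Step sizes h_i = 2, 2; slopes of the chords Δ_i = (y_(i+1) - y_i)/h_i = 0, -3.
  2·M_0 + 8·M_1 + 2·M_2 = 6(Δ_1 - Δ_0) = -18
Natural end conditions: M_0 = M_2 = 0.
Solving the tridiagonal system: M_0 = 0, M_1 = -9/4, M_2 = 0.
On [2, 4], S(x) = 2 - 3/2·(x - 2) - 9/8·(x - 2)² + 3/16·(x - 2)³.
With (x - 2) = 4/3: S(10/3) = -14/9.

-1.5556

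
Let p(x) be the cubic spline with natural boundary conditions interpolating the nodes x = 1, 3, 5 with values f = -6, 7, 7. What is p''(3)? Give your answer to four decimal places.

Let M_i = p''(x_i). Step sizes h_i = 2, 2; slopes of the chords Δ_i = (y_(i+1) - y_i)/h_i = 13/2, 0.
  2·M_0 + 8·M_1 + 2·M_2 = 6(Δ_1 - Δ_0) = -39
Natural end conditions: M_0 = M_2 = 0.
Hence M_0 = 0, M_1 = -39/8, M_2 = 0.

-4.8750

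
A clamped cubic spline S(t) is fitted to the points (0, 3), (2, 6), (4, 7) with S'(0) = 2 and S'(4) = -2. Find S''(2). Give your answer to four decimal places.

Let σ_i = S''(x_i). Step sizes h_i = 2, 2; slopes of the chords Δ_i = (y_(i+1) - y_i)/h_i = 3/2, 1/2.
  2·σ_0 + 8·σ_1 + 2·σ_2 = 6(Δ_1 - Δ_0) = -6
Clamped end conditions give two more equations: 2h_0·σ_0 + h_0·σ_1 = 6(Δ_0 - S'(0)) = -3 and h_1·σ_1 + 2h_1·σ_2 = 6(S'(4) - Δ_1) = -15.
Hence σ_0 = -1, σ_1 = 1/2, σ_2 = -4.

0.5000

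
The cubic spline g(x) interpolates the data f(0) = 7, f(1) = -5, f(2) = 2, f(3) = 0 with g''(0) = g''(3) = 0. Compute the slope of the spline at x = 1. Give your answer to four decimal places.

-0.6667

Put m_i = g'' at the i-th knot. Here h = (1, 1, 1) and Δ = (-12, 7, -2), so the interior equations h_(i-1)·m_(i-1) + 2(h_(i-1)+h_i)·m_i + h_i·m_(i+1) = 6(Δ_i − Δ_(i-1)) read
  1·m_0 + 4·m_1 + 1·m_2 = 6(Δ_1 - Δ_0) = 114
  1·m_1 + 4·m_2 + 1·m_3 = 6(Δ_2 - Δ_1) = -54
Natural end conditions: m_0 = m_3 = 0.
Hence m_0 = 0, m_1 = 34, m_2 = -22, m_3 = 0.
On [1, 2], g'(x) = b_1 + 2c_1·(x - 1) + 3d_1·(x - 1)² with b_1 = Δ_1 - h_1(2m_1 + m_2)/6 = -2/3, c_1 = m_1/2 = 17, d_1 = (m_2 - m_1)/(6h_1) = -28/3. So g'(1) = -2/3.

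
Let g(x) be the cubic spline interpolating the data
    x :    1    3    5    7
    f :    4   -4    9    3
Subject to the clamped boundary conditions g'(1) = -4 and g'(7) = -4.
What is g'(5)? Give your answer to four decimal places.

3.1000

With M_i denoting the second derivative at x_i, h_i = 2, 2, 2, and Δ_i = (y_(i+1) − y_i)/h_i = -4, 13/2, -3:
  2·M_0 + 8·M_1 + 2·M_2 = 6(Δ_1 - Δ_0) = 63
  2·M_1 + 8·M_2 + 2·M_3 = 6(Δ_2 - Δ_1) = -57
Clamped end conditions give two more equations: 2h_0·M_0 + h_0·M_1 = 6(Δ_0 - g'(1)) = 0 and h_2·M_2 + 2h_2·M_3 = 6(g'(7) - Δ_2) = -6.
Solving the tridiagonal system: M_0 = -61/10, M_1 = 61/5, M_2 = -56/5, M_3 = 41/10.
On [5, 7], g'(x) = b_2 + 2c_2·(x - 5) + 3d_2·(x - 5)² with b_2 = Δ_2 - h_2(2M_2 + M_3)/6 = 31/10, c_2 = M_2/2 = -28/5, d_2 = (M_3 - M_2)/(6h_2) = 51/40. So g'(5) = 31/10.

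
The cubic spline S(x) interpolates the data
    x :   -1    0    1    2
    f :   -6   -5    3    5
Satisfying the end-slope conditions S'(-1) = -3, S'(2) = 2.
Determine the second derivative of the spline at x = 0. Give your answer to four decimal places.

Put m_i = S'' at the i-th knot. Here h = (1, 1, 1) and Δ = (1, 8, 2), so the interior equations h_(i-1)·m_(i-1) + 2(h_(i-1)+h_i)·m_i + h_i·m_(i+1) = 6(Δ_i − Δ_(i-1)) read
  1·m_0 + 4·m_1 + 1·m_2 = 6(Δ_1 - Δ_0) = 42
  1·m_1 + 4·m_2 + 1·m_3 = 6(Δ_2 - Δ_1) = -36
Clamped end conditions give two more equations: 2h_0·m_0 + h_0·m_1 = 6(Δ_0 - S'(-1)) = 24 and h_2·m_2 + 2h_2·m_3 = 6(S'(2) - Δ_2) = 0.
Forward elimination and back-substitution give m_0 = 86/15, m_1 = 188/15, m_2 = -208/15, m_3 = 104/15.

12.5333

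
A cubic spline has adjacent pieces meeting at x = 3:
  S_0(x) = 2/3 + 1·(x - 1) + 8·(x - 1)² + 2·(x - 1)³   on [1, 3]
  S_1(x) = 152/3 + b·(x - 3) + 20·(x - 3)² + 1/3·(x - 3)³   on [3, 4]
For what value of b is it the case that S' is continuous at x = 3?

S_0'(x) = 1 + 16·(x - 1) + 6·(x - 1)², so S_0'(3) = 57. On the right, S_1'(3) = b, so b = 57.

57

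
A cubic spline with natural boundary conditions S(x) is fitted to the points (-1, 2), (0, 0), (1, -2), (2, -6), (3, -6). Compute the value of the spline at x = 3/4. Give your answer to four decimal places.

Write M_i for S''(x_i). With h_i = 1, 1, 1, 1 and divided differences Δ_i = -2, -2, -4, 0, the continuity of S' gives the tridiagonal system
  1·M_0 + 4·M_1 + 1·M_2 = 6(Δ_1 - Δ_0) = 0
  1·M_1 + 4·M_2 + 1·M_3 = 6(Δ_2 - Δ_1) = -12
  1·M_2 + 4·M_3 + 1·M_4 = 6(Δ_3 - Δ_2) = 24
Natural end conditions: M_0 = M_4 = 0.
Solving: M_0 = 0, M_1 = 9/7, M_2 = -36/7, M_3 = 51/7, M_4 = 0.
On [0, 1], S(x) = 0 - 11/7·x + 9/14·x² - 15/14·x³.
With x = 3/4: S(3/4) = -1137/896.

-1.2690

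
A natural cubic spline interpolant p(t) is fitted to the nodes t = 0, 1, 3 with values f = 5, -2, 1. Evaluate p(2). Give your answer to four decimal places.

Put M_i = p'' at the i-th knot. Here h = (1, 2) and Δ = (-7, 3/2), so the interior equations h_(i-1)·M_(i-1) + 2(h_(i-1)+h_i)·M_i + h_i·M_(i+1) = 6(Δ_i − Δ_(i-1)) read
  1·M_0 + 6·M_1 + 2·M_2 = 6(Δ_1 - Δ_0) = 51
Natural end conditions: M_0 = M_2 = 0.
Solving: M_0 = 0, M_1 = 17/2, M_2 = 0.
On [1, 3], p(t) = -2 - 25/6·(t - 1) + 17/4·(t - 1)² - 17/24·(t - 1)³.
With (t - 1) = 1: p(2) = -21/8.

-2.6250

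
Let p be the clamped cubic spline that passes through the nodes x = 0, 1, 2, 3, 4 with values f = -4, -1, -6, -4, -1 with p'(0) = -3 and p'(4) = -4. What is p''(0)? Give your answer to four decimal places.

Let M_i = p''(x_i). Step sizes h_i = 1, 1, 1, 1; slopes of the chords Δ_i = (y_(i+1) - y_i)/h_i = 3, -5, 2, 3.
  1·M_0 + 4·M_1 + 1·M_2 = 6(Δ_1 - Δ_0) = -48
  1·M_1 + 4·M_2 + 1·M_3 = 6(Δ_2 - Δ_1) = 42
  1·M_2 + 4·M_3 + 1·M_4 = 6(Δ_3 - Δ_2) = 6
Clamped end conditions give two more equations: 2h_0·M_0 + h_0·M_1 = 6(Δ_0 - p'(0)) = 36 and h_3·M_3 + 2h_3·M_4 = 6(p'(4) - Δ_3) = -42.
Forward elimination and back-substitution give M_0 = 415/14, M_1 = -163/7, M_2 = 31/2, M_3 = 23/7, M_4 = -317/14.

29.6429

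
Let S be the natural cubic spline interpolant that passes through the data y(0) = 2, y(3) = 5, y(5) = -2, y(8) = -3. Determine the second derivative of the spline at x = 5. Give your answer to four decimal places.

2.5417

Put M_i = S'' at the i-th knot. Here h = (3, 2, 3) and Δ = (1, -7/2, -1/3), so the interior equations h_(i-1)·M_(i-1) + 2(h_(i-1)+h_i)·M_i + h_i·M_(i+1) = 6(Δ_i − Δ_(i-1)) read
  3·M_0 + 10·M_1 + 2·M_2 = 6(Δ_1 - Δ_0) = -27
  2·M_1 + 10·M_2 + 3·M_3 = 6(Δ_2 - Δ_1) = 19
Natural end conditions: M_0 = M_3 = 0.
Solving: M_0 = 0, M_1 = -77/24, M_2 = 61/24, M_3 = 0.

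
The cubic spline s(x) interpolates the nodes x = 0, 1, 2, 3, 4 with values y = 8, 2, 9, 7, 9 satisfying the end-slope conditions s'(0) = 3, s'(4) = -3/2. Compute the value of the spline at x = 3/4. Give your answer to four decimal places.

Put m_i = s'' at the i-th knot. Here h = (1, 1, 1, 1) and Δ = (-6, 7, -2, 2), so the interior equations h_(i-1)·m_(i-1) + 2(h_(i-1)+h_i)·m_i + h_i·m_(i+1) = 6(Δ_i − Δ_(i-1)) read
  1·m_0 + 4·m_1 + 1·m_2 = 6(Δ_1 - Δ_0) = 78
  1·m_1 + 4·m_2 + 1·m_3 = 6(Δ_2 - Δ_1) = -54
  1·m_2 + 4·m_3 + 1·m_4 = 6(Δ_3 - Δ_2) = 24
Clamped end conditions give two more equations: 2h_0·m_0 + h_0·m_1 = 6(Δ_0 - s'(0)) = -54 and h_3·m_3 + 2h_3·m_4 = 6(s'(4) - Δ_3) = -21.
Solving: m_0 = -2571/56, m_1 = 1059/28, m_2 = -219/8, m_3 = 495/28, m_4 = -1083/56.
On [0, 1], s(x) = 8 + 3·x - 2571/112·x² + 1563/112·x³.
With x = 3/4: s(3/4) = 23117/7168.

3.2250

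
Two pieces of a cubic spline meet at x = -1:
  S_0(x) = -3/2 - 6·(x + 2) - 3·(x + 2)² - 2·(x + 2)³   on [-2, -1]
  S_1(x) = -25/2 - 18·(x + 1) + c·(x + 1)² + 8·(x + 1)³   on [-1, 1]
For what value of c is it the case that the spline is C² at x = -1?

S_0''(x) = -6 - 12·(x + 2), so S_0''(-1) = -18. On the right, S_1''(-1) = 2c, so c = -9.

-9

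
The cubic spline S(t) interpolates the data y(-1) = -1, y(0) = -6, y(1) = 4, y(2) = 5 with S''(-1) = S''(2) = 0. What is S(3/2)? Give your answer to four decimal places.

5.7750

Put σ_i = S'' at the i-th knot. Here h = (1, 1, 1) and Δ = (-5, 10, 1), so the interior equations h_(i-1)·σ_(i-1) + 2(h_(i-1)+h_i)·σ_i + h_i·σ_(i+1) = 6(Δ_i − Δ_(i-1)) read
  1·σ_0 + 4·σ_1 + 1·σ_2 = 6(Δ_1 - Δ_0) = 90
  1·σ_1 + 4·σ_2 + 1·σ_3 = 6(Δ_2 - Δ_1) = -54
Natural end conditions: σ_0 = σ_3 = 0.
Solving the tridiagonal system: σ_0 = 0, σ_1 = 138/5, σ_2 = -102/5, σ_3 = 0.
On [1, 2], S(t) = 4 + 39/5·(t - 1) - 51/5·(t - 1)² + 17/5·(t - 1)³.
With (t - 1) = 1/2: S(3/2) = 231/40.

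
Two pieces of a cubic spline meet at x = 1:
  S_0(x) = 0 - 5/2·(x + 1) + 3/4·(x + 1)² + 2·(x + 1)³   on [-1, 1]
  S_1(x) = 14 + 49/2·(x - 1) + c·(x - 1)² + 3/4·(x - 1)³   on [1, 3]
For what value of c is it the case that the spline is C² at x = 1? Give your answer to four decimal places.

12.7500

S_0''(x) = 3/2 + 12·(x + 1), so S_0''(1) = 51/2. On the right, S_1''(1) = 2c, so c = 51/4.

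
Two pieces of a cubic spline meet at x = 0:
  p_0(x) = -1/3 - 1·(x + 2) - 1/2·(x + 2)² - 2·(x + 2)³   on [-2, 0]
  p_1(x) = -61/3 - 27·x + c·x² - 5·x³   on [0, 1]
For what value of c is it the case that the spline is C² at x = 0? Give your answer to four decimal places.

p_0''(x) = -1 - 12·(x + 2), so p_0''(0) = -25. On the right, p_1''(0) = 2c, so c = -25/2.

-12.5000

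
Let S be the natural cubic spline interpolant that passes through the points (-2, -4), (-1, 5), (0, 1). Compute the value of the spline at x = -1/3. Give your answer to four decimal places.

3.2963

Put m_i = S'' at the i-th knot. Here h = (1, 1) and Δ = (9, -4), so the interior equations h_(i-1)·m_(i-1) + 2(h_(i-1)+h_i)·m_i + h_i·m_(i+1) = 6(Δ_i − Δ_(i-1)) read
  1·m_0 + 4·m_1 + 1·m_2 = 6(Δ_1 - Δ_0) = -78
Natural end conditions: m_0 = m_2 = 0.
Forward elimination and back-substitution give m_0 = 0, m_1 = -39/2, m_2 = 0.
On [-1, 0], S(x) = 5 + 5/2·(x + 1) - 39/4·(x + 1)² + 13/4·(x + 1)³.
With (x + 1) = 2/3: S(-1/3) = 89/27.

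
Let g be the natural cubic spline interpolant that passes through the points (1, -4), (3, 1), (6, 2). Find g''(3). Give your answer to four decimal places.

-1.3000

With M_i denoting the second derivative at x_i, h_i = 2, 3, and Δ_i = (y_(i+1) − y_i)/h_i = 5/2, 1/3:
  2·M_0 + 10·M_1 + 3·M_2 = 6(Δ_1 - Δ_0) = -13
Natural end conditions: M_0 = M_2 = 0.
Forward elimination and back-substitution give M_0 = 0, M_1 = -13/10, M_2 = 0.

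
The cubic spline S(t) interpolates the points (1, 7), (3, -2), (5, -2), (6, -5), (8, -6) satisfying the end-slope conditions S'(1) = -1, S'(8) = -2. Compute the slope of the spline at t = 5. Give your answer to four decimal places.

-1.7787

Let σ_i = S''(x_i). Step sizes h_i = 2, 2, 1, 2; slopes of the chords Δ_i = (y_(i+1) - y_i)/h_i = -9/2, 0, -3, -1/2.
  2·σ_0 + 8·σ_1 + 2·σ_2 = 6(Δ_1 - Δ_0) = 27
  2·σ_1 + 6·σ_2 + 1·σ_3 = 6(Δ_2 - Δ_1) = -18
  1·σ_2 + 6·σ_3 + 2·σ_4 = 6(Δ_3 - Δ_2) = 15
Clamped end conditions give two more equations: 2h_0·σ_0 + h_0·σ_1 = 6(Δ_0 - S'(1)) = -21 and h_3·σ_3 + 2h_3·σ_4 = 6(S'(8) - Δ_3) = -9.
Solving: σ_0 = -538/61, σ_1 = 871/122, σ_2 = -761/122, σ_3 = 314/61, σ_4 = -1177/244.
On [5, 6], S'(t) = b_2 + 2c_2·(t - 5) + 3d_2·(t - 5)² with b_2 = Δ_2 - h_2(2σ_2 + σ_3)/6 = -217/122, c_2 = σ_2/2 = -761/244, d_2 = (σ_3 - σ_2)/(6h_2) = 463/244. So S'(5) = -217/122.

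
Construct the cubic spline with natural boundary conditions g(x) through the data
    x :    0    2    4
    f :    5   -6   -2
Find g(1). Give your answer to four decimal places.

-1.9063

With M_i denoting the second derivative at x_i, h_i = 2, 2, and Δ_i = (y_(i+1) − y_i)/h_i = -11/2, 2:
  2·M_0 + 8·M_1 + 2·M_2 = 6(Δ_1 - Δ_0) = 45
Natural end conditions: M_0 = M_2 = 0.
Solving: M_0 = 0, M_1 = 45/8, M_2 = 0.
On [0, 2], g(x) = 5 - 59/8·x + 0·x² + 15/32·x³.
With x = 1: g(1) = -61/32.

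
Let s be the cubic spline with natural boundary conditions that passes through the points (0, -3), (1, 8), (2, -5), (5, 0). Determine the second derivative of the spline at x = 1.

Write M_i for s''(x_i). With h_i = 1, 1, 3 and divided differences Δ_i = 11, -13, 5/3, the continuity of s' gives the tridiagonal system
  1·M_0 + 4·M_1 + 1·M_2 = 6(Δ_1 - Δ_0) = -144
  1·M_1 + 8·M_2 + 3·M_3 = 6(Δ_2 - Δ_1) = 88
Natural end conditions: M_0 = M_3 = 0.
Solving the tridiagonal system: M_0 = 0, M_1 = -40, M_2 = 16, M_3 = 0.

-40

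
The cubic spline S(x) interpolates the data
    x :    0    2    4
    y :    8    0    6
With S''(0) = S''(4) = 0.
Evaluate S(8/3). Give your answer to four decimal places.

0.7037

With m_i denoting the second derivative at x_i, h_i = 2, 2, and Δ_i = (y_(i+1) − y_i)/h_i = -4, 3:
  2·m_0 + 8·m_1 + 2·m_2 = 6(Δ_1 - Δ_0) = 42
Natural end conditions: m_0 = m_2 = 0.
Forward elimination and back-substitution give m_0 = 0, m_1 = 21/4, m_2 = 0.
On [2, 4], S(x) = 0 - 1/2·(x - 2) + 21/8·(x - 2)² - 7/16·(x - 2)³.
With (x - 2) = 2/3: S(8/3) = 19/27.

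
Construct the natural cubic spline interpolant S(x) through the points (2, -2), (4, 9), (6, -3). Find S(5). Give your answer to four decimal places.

5.1563

Let M_i = S''(x_i). Step sizes h_i = 2, 2; slopes of the chords Δ_i = (y_(i+1) - y_i)/h_i = 11/2, -6.
  2·M_0 + 8·M_1 + 2·M_2 = 6(Δ_1 - Δ_0) = -69
Natural end conditions: M_0 = M_2 = 0.
Forward elimination and back-substitution give M_0 = 0, M_1 = -69/8, M_2 = 0.
On [4, 6], S(x) = 9 - 1/4·(x - 4) - 69/16·(x - 4)² + 23/32·(x - 4)³.
With (x - 4) = 1: S(5) = 165/32.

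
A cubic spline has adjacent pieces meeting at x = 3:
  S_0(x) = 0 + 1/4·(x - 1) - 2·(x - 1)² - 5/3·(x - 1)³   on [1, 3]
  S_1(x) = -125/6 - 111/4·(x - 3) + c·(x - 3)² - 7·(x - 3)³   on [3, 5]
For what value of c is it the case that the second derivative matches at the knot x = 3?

S_0''(x) = -4 - 10·(x - 1), so S_0''(3) = -24. On the right, S_1''(3) = 2c, so c = -12.

-12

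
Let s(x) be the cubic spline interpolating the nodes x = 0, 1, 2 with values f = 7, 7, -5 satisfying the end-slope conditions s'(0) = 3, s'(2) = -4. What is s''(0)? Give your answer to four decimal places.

5.5000

Let M_i = s''(x_i). Step sizes h_i = 1, 1; slopes of the chords Δ_i = (y_(i+1) - y_i)/h_i = 0, -12.
  1·M_0 + 4·M_1 + 1·M_2 = 6(Δ_1 - Δ_0) = -72
Clamped end conditions give two more equations: 2h_0·M_0 + h_0·M_1 = 6(Δ_0 - s'(0)) = -18 and h_1·M_1 + 2h_1·M_2 = 6(s'(2) - Δ_1) = 48.
Solving: M_0 = 11/2, M_1 = -29, M_2 = 77/2.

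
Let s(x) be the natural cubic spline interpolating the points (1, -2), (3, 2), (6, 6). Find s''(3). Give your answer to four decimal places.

-0.4000

Put M_i = s'' at the i-th knot. Here h = (2, 3) and Δ = (2, 4/3), so the interior equations h_(i-1)·M_(i-1) + 2(h_(i-1)+h_i)·M_i + h_i·M_(i+1) = 6(Δ_i − Δ_(i-1)) read
  2·M_0 + 10·M_1 + 3·M_2 = 6(Δ_1 - Δ_0) = -4
Natural end conditions: M_0 = M_2 = 0.
Forward elimination and back-substitution give M_0 = 0, M_1 = -2/5, M_2 = 0.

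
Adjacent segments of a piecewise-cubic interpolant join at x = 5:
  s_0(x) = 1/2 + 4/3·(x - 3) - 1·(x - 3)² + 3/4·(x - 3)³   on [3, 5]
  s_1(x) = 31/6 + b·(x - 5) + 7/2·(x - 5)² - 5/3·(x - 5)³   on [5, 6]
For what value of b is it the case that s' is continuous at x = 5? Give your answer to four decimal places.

6.3333

s_0'(x) = 4/3 - 2·(x - 3) + 9/4·(x - 3)², so s_0'(5) = 19/3. On the right, s_1'(5) = b, so b = 19/3.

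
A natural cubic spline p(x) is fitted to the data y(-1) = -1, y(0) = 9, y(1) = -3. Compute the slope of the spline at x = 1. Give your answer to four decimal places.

Write σ_i for p''(x_i). With h_i = 1, 1 and divided differences Δ_i = 10, -12, the continuity of p' gives the tridiagonal system
  1·σ_0 + 4·σ_1 + 1·σ_2 = 6(Δ_1 - Δ_0) = -132
Natural end conditions: σ_0 = σ_2 = 0.
Solving the tridiagonal system: σ_0 = 0, σ_1 = -33, σ_2 = 0.
On [0, 1], p'(x) = b_1 + 2c_1·x + 3d_1·x² with b_1 = Δ_1 - h_1(2σ_1 + σ_2)/6 = -1, c_1 = σ_1/2 = -33/2, d_1 = (σ_2 - σ_1)/(6h_1) = 11/2. So p'(1) = -35/2.

-17.5000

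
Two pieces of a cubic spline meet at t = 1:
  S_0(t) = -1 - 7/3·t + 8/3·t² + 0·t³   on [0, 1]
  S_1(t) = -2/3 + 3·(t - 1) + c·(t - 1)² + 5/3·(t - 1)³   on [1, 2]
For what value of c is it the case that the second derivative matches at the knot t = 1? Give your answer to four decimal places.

2.6667

S_0''(t) = 16/3 + 0·t, so S_0''(1) = 16/3. On the right, S_1''(1) = 2c, so c = 8/3.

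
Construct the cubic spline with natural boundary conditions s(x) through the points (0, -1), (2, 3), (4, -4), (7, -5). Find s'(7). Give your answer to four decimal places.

Let M_i = s''(x_i). Step sizes h_i = 2, 2, 3; slopes of the chords Δ_i = (y_(i+1) - y_i)/h_i = 2, -7/2, -1/3.
  2·M_0 + 8·M_1 + 2·M_2 = 6(Δ_1 - Δ_0) = -33
  2·M_1 + 10·M_2 + 3·M_3 = 6(Δ_2 - Δ_1) = 19
Natural end conditions: M_0 = M_3 = 0.
Solving the tridiagonal system: M_0 = 0, M_1 = -92/19, M_2 = 109/38, M_3 = 0.
On [4, 7], s'(x) = b_2 + 2c_2·(x - 4) + 3d_2·(x - 4)² with b_2 = Δ_2 - h_2(2M_2 + M_3)/6 = -365/114, c_2 = M_2/2 = 109/76, d_2 = (M_3 - M_2)/(6h_2) = -109/684. So s'(7) = 251/228.

1.1009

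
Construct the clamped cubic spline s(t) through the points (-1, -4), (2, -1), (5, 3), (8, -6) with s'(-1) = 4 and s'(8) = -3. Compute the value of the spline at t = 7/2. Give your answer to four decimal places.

Write m_i for s''(x_i). With h_i = 3, 3, 3 and divided differences Δ_i = 1, 4/3, -3, the continuity of s' gives the tridiagonal system
  3·m_0 + 12·m_1 + 3·m_2 = 6(Δ_1 - Δ_0) = 2
  3·m_1 + 12·m_2 + 3·m_3 = 6(Δ_2 - Δ_1) = -26
Clamped end conditions give two more equations: 2h_0·m_0 + h_0·m_1 = 6(Δ_0 - s'(-1)) = -18 and h_2·m_2 + 2h_2·m_3 = 6(s'(8) - Δ_2) = 0.
Solving: m_0 = -178/45, m_1 = 86/45, m_2 = -136/45, m_3 = 68/45.
On [2, 5], s(t) = -1 + 14/15·(t - 2) + 43/45·(t - 2)² - 37/135·(t - 2)³.
With (t - 2) = 3/2: s(7/2) = 13/8.

1.6250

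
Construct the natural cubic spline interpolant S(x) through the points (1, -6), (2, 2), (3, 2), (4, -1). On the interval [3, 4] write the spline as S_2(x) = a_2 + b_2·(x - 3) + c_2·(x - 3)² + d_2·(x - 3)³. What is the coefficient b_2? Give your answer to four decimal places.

-2.4667

Let m_i = S''(x_i). Step sizes h_i = 1, 1, 1; slopes of the chords Δ_i = (y_(i+1) - y_i)/h_i = 8, 0, -3.
  1·m_0 + 4·m_1 + 1·m_2 = 6(Δ_1 - Δ_0) = -48
  1·m_1 + 4·m_2 + 1·m_3 = 6(Δ_2 - Δ_1) = -18
Natural end conditions: m_0 = m_3 = 0.
Solving: m_0 = 0, m_1 = -58/5, m_2 = -8/5, m_3 = 0.
On [3, 4], with S_2(x) = a_2 + b_2·(x - 3) + c_2·(x - 3)² + d_2·(x - 3)³: c_2 = m_2/2 = -4/5, d_2 = (m_3 - m_2)/(6h_2) = 4/15, b_2 = Δ_2 - h_2(2m_2 + m_3)/6 = -37/15.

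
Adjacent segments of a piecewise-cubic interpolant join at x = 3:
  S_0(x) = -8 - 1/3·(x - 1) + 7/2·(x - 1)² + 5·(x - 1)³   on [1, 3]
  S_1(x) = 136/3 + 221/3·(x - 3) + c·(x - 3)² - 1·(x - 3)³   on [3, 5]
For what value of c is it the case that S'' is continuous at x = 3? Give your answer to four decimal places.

S_0''(x) = 7 + 30·(x - 1), so S_0''(3) = 67. On the right, S_1''(3) = 2c, so c = 67/2.

33.5000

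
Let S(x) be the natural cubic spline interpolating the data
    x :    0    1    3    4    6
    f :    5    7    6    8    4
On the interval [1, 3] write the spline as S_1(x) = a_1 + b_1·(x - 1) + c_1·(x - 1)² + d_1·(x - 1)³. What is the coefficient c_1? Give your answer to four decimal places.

Write σ_i for S''(x_i). With h_i = 1, 2, 1, 2 and divided differences Δ_i = 2, -1/2, 2, -2, the continuity of S' gives the tridiagonal system
  1·σ_0 + 6·σ_1 + 2·σ_2 = 6(Δ_1 - Δ_0) = -15
  2·σ_1 + 6·σ_2 + 1·σ_3 = 6(Δ_2 - Δ_1) = 15
  1·σ_2 + 6·σ_3 + 2·σ_4 = 6(Δ_3 - Δ_2) = -24
Natural end conditions: σ_0 = σ_4 = 0.
Solving the tridiagonal system: σ_0 = 0, σ_1 = -251/62, σ_2 = 144/31, σ_3 = -148/31, σ_4 = 0.
On [1, 3], with S_1(x) = a_1 + b_1·(x - 1) + c_1·(x - 1)² + d_1·(x - 1)³: c_1 = σ_1/2 = -251/124, d_1 = (σ_2 - σ_1)/(6h_1) = 539/744, b_1 = Δ_1 - h_1(2σ_1 + σ_2)/6 = 121/186.

-2.0242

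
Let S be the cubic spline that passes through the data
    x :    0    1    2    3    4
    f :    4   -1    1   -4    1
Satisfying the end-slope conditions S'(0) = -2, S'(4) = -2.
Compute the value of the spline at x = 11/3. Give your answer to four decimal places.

With σ_i denoting the second derivative at x_i, h_i = 1, 1, 1, 1, and Δ_i = (y_(i+1) − y_i)/h_i = -5, 2, -5, 5:
  1·σ_0 + 4·σ_1 + 1·σ_2 = 6(Δ_1 - Δ_0) = 42
  1·σ_1 + 4·σ_2 + 1·σ_3 = 6(Δ_2 - Δ_1) = -42
  1·σ_2 + 4·σ_3 + 1·σ_4 = 6(Δ_3 - Δ_2) = 60
Clamped end conditions give two more equations: 2h_0·σ_0 + h_0·σ_1 = 6(Δ_0 - S'(0)) = -18 and h_3·σ_3 + 2h_3·σ_4 = 6(S'(4) - Δ_3) = -42.
Hence σ_0 = -549/28, σ_1 = 297/14, σ_2 = -93/4, σ_3 = 417/14, σ_4 = -1005/28.
On [3, 4], S(x) = -4 + 59/56·(x - 3) + 417/28·(x - 3)² - 613/56·(x - 3)³.
With (x - 3) = 2/3: S(11/3) = 59/756.

0.0780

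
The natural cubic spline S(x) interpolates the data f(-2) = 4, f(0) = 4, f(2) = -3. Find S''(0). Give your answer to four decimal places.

-2.6250

Let M_i = S''(x_i). Step sizes h_i = 2, 2; slopes of the chords Δ_i = (y_(i+1) - y_i)/h_i = 0, -7/2.
  2·M_0 + 8·M_1 + 2·M_2 = 6(Δ_1 - Δ_0) = -21
Natural end conditions: M_0 = M_2 = 0.
Forward elimination and back-substitution give M_0 = 0, M_1 = -21/8, M_2 = 0.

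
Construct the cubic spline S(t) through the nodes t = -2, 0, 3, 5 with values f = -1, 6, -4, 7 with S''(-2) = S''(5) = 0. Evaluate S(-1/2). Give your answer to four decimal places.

Put σ_i = S'' at the i-th knot. Here h = (2, 3, 2) and Δ = (7/2, -10/3, 11/2), so the interior equations h_(i-1)·σ_(i-1) + 2(h_(i-1)+h_i)·σ_i + h_i·σ_(i+1) = 6(Δ_i − Δ_(i-1)) read
  2·σ_0 + 10·σ_1 + 3·σ_2 = 6(Δ_1 - Δ_0) = -41
  3·σ_1 + 10·σ_2 + 2·σ_3 = 6(Δ_2 - Δ_1) = 53
Natural end conditions: σ_0 = σ_3 = 0.
Forward elimination and back-substitution give σ_0 = 0, σ_1 = -569/91, σ_2 = 653/91, σ_3 = 0.
On [-2, 0], S(t) = -1 + 3049/546·(t + 2) + 0·(t + 2)² - 569/1092·(t + 2)³.
With (t + 2) = 3/2: S(-1/2) = 2337/416.

5.6178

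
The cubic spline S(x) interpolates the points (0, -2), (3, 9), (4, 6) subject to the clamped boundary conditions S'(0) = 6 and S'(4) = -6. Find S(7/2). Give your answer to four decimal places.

8.1875

Let M_i = S''(x_i). Step sizes h_i = 3, 1; slopes of the chords Δ_i = (y_(i+1) - y_i)/h_i = 11/3, -3.
  3·M_0 + 8·M_1 + 1·M_2 = 6(Δ_1 - Δ_0) = -40
Clamped end conditions give two more equations: 2h_0·M_0 + h_0·M_1 = 6(Δ_0 - S'(0)) = -14 and h_1·M_1 + 2h_1·M_2 = 6(S'(4) - Δ_1) = -18.
Solving the tridiagonal system: M_0 = -1/3, M_1 = -4, M_2 = -7.
On [3, 4], S(x) = 9 - 1/2·(x - 3) - 2·(x - 3)² - 1/2·(x - 3)³.
With (x - 3) = 1/2: S(7/2) = 131/16.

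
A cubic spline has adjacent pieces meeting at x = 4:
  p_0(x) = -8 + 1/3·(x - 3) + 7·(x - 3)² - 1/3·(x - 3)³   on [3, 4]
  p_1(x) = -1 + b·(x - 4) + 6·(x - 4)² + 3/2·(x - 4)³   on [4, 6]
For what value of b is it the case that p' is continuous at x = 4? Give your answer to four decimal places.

p_0'(x) = 1/3 + 14·(x - 3) - 1·(x - 3)², so p_0'(4) = 40/3. On the right, p_1'(4) = b, so b = 40/3.

13.3333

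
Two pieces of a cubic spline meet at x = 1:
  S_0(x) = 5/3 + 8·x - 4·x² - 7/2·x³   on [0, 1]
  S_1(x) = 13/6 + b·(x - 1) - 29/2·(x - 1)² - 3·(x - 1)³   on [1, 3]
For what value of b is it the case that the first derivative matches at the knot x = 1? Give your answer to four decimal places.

S_0'(x) = 8 - 8·x - 21/2·x², so S_0'(1) = -21/2. On the right, S_1'(1) = b, so b = -21/2.

-10.5000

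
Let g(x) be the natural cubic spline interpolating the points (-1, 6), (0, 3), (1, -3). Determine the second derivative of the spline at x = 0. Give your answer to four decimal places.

-4.5000

Put m_i = g'' at the i-th knot. Here h = (1, 1) and Δ = (-3, -6), so the interior equations h_(i-1)·m_(i-1) + 2(h_(i-1)+h_i)·m_i + h_i·m_(i+1) = 6(Δ_i − Δ_(i-1)) read
  1·m_0 + 4·m_1 + 1·m_2 = 6(Δ_1 - Δ_0) = -18
Natural end conditions: m_0 = m_2 = 0.
Forward elimination and back-substitution give m_0 = 0, m_1 = -9/2, m_2 = 0.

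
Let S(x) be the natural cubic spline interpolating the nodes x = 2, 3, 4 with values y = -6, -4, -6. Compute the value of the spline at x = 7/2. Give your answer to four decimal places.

-4.6250

Put M_i = S'' at the i-th knot. Here h = (1, 1) and Δ = (2, -2), so the interior equations h_(i-1)·M_(i-1) + 2(h_(i-1)+h_i)·M_i + h_i·M_(i+1) = 6(Δ_i − Δ_(i-1)) read
  1·M_0 + 4·M_1 + 1·M_2 = 6(Δ_1 - Δ_0) = -24
Natural end conditions: M_0 = M_2 = 0.
Forward elimination and back-substitution give M_0 = 0, M_1 = -6, M_2 = 0.
On [3, 4], S(x) = -4 + 0·(x - 3) - 3·(x - 3)² + 1·(x - 3)³.
With (x - 3) = 1/2: S(7/2) = -37/8.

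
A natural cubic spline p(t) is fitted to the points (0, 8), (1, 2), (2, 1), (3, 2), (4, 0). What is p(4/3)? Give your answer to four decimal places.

1.1164

Write M_i for p''(x_i). With h_i = 1, 1, 1, 1 and divided differences Δ_i = -6, -1, 1, -2, the continuity of p' gives the tridiagonal system
  1·M_0 + 4·M_1 + 1·M_2 = 6(Δ_1 - Δ_0) = 30
  1·M_1 + 4·M_2 + 1·M_3 = 6(Δ_2 - Δ_1) = 12
  1·M_2 + 4·M_3 + 1·M_4 = 6(Δ_3 - Δ_2) = -18
Natural end conditions: M_0 = M_4 = 0.
Forward elimination and back-substitution give M_0 = 0, M_1 = 48/7, M_2 = 18/7, M_3 = -36/7, M_4 = 0.
On [1, 2], p(t) = 2 - 26/7·(t - 1) + 24/7·(t - 1)² - 5/7·(t - 1)³.
With (t - 1) = 1/3: p(4/3) = 211/189.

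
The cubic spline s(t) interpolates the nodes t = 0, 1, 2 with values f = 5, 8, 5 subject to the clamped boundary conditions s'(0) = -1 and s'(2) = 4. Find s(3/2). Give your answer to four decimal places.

Let M_i = s''(x_i). Step sizes h_i = 1, 1; slopes of the chords Δ_i = (y_(i+1) - y_i)/h_i = 3, -3.
  1·M_0 + 4·M_1 + 1·M_2 = 6(Δ_1 - Δ_0) = -36
Clamped end conditions give two more equations: 2h_0·M_0 + h_0·M_1 = 6(Δ_0 - s'(0)) = 24 and h_1·M_1 + 2h_1·M_2 = 6(s'(2) - Δ_1) = 42.
Hence M_0 = 47/2, M_1 = -23, M_2 = 65/2.
On [1, 2], s(t) = 8 - 3/4·(t - 1) - 23/2·(t - 1)² + 37/4·(t - 1)³.
With (t - 1) = 1/2: s(3/2) = 189/32.

5.9063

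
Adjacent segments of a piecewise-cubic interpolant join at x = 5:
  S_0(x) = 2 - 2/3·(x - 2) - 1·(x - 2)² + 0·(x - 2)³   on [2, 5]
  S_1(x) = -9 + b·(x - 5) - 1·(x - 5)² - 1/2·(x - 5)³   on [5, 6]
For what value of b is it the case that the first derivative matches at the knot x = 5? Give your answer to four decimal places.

-6.6667

S_0'(x) = -2/3 - 2·(x - 2) + 0·(x - 2)², so S_0'(5) = -20/3. On the right, S_1'(5) = b, so b = -20/3.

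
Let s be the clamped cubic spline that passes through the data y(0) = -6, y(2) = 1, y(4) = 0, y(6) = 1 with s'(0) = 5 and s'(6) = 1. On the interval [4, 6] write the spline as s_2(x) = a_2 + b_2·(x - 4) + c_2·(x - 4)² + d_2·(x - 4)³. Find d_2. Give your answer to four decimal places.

-0.1333

Write σ_i for s''(x_i). With h_i = 2, 2, 2 and divided differences Δ_i = 7/2, -1/2, 1/2, the continuity of s' gives the tridiagonal system
  2·σ_0 + 8·σ_1 + 2·σ_2 = 6(Δ_1 - Δ_0) = -24
  2·σ_1 + 8·σ_2 + 2·σ_3 = 6(Δ_2 - Δ_1) = 6
Clamped end conditions give two more equations: 2h_0·σ_0 + h_0·σ_1 = 6(Δ_0 - s'(0)) = -9 and h_2·σ_2 + 2h_2·σ_3 = 6(s'(6) - Δ_2) = 3.
Solving: σ_0 = -19/30, σ_1 = -97/30, σ_2 = 47/30, σ_3 = -1/30.
On [4, 6], with s_2(x) = a_2 + b_2·(x - 4) + c_2·(x - 4)² + d_2·(x - 4)³: c_2 = σ_2/2 = 47/60, d_2 = (σ_3 - σ_2)/(6h_2) = -2/15, b_2 = Δ_2 - h_2(2σ_2 + σ_3)/6 = -8/15.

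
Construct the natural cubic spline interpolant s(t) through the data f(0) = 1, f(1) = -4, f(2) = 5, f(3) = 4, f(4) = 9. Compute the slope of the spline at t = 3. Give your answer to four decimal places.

Let m_i = s''(x_i). Step sizes h_i = 1, 1, 1, 1; slopes of the chords Δ_i = (y_(i+1) - y_i)/h_i = -5, 9, -1, 5.
  1·m_0 + 4·m_1 + 1·m_2 = 6(Δ_1 - Δ_0) = 84
  1·m_1 + 4·m_2 + 1·m_3 = 6(Δ_2 - Δ_1) = -60
  1·m_2 + 4·m_3 + 1·m_4 = 6(Δ_3 - Δ_2) = 36
Natural end conditions: m_0 = m_4 = 0.
Solving: m_0 = 0, m_1 = 192/7, m_2 = -180/7, m_3 = 108/7, m_4 = 0.
On [3, 4], s'(t) = b_3 + 2c_3·(t - 3) + 3d_3·(t - 3)² with b_3 = Δ_3 - h_3(2m_3 + m_4)/6 = -1/7, c_3 = m_3/2 = 54/7, d_3 = (m_4 - m_3)/(6h_3) = -18/7. So s'(3) = -1/7.

-0.1429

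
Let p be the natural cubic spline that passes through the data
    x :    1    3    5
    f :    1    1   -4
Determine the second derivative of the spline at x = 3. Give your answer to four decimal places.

Put σ_i = p'' at the i-th knot. Here h = (2, 2) and Δ = (0, -5/2), so the interior equations h_(i-1)·σ_(i-1) + 2(h_(i-1)+h_i)·σ_i + h_i·σ_(i+1) = 6(Δ_i − Δ_(i-1)) read
  2·σ_0 + 8·σ_1 + 2·σ_2 = 6(Δ_1 - Δ_0) = -15
Natural end conditions: σ_0 = σ_2 = 0.
Solving: σ_0 = 0, σ_1 = -15/8, σ_2 = 0.

-1.8750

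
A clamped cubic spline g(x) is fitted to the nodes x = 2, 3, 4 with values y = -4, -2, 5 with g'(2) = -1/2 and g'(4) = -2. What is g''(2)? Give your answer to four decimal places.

-0.7500

Write σ_i for g''(x_i). With h_i = 1, 1 and divided differences Δ_i = 2, 7, the continuity of g' gives the tridiagonal system
  1·σ_0 + 4·σ_1 + 1·σ_2 = 6(Δ_1 - Δ_0) = 30
Clamped end conditions give two more equations: 2h_0·σ_0 + h_0·σ_1 = 6(Δ_0 - g'(2)) = 15 and h_1·σ_1 + 2h_1·σ_2 = 6(g'(4) - Δ_1) = -54.
Solving: σ_0 = -3/4, σ_1 = 33/2, σ_2 = -141/4.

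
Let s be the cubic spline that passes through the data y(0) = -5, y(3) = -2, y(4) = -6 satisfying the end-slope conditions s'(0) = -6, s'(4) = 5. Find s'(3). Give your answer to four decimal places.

-5.2500

Put m_i = s'' at the i-th knot. Here h = (3, 1) and Δ = (1, -4), so the interior equations h_(i-1)·m_(i-1) + 2(h_(i-1)+h_i)·m_i + h_i·m_(i+1) = 6(Δ_i − Δ_(i-1)) read
  3·m_0 + 8·m_1 + 1·m_2 = 6(Δ_1 - Δ_0) = -30
Clamped end conditions give two more equations: 2h_0·m_0 + h_0·m_1 = 6(Δ_0 - s'(0)) = 42 and h_1·m_1 + 2h_1·m_2 = 6(s'(4) - Δ_1) = 54.
Forward elimination and back-substitution give m_0 = 27/2, m_1 = -13, m_2 = 67/2.
On [3, 4], s'(x) = b_1 + 2c_1·(x - 3) + 3d_1·(x - 3)² with b_1 = Δ_1 - h_1(2m_1 + m_2)/6 = -21/4, c_1 = m_1/2 = -13/2, d_1 = (m_2 - m_1)/(6h_1) = 31/4. So s'(3) = -21/4.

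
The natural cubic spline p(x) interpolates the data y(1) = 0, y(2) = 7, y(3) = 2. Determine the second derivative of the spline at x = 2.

-18

With m_i denoting the second derivative at x_i, h_i = 1, 1, and Δ_i = (y_(i+1) − y_i)/h_i = 7, -5:
  1·m_0 + 4·m_1 + 1·m_2 = 6(Δ_1 - Δ_0) = -72
Natural end conditions: m_0 = m_2 = 0.
Solving: m_0 = 0, m_1 = -18, m_2 = 0.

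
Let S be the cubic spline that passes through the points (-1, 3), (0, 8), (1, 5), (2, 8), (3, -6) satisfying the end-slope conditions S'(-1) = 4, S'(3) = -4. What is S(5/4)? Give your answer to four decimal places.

6.1024

Write M_i for S''(x_i). With h_i = 1, 1, 1, 1 and divided differences Δ_i = 5, -3, 3, -14, the continuity of S' gives the tridiagonal system
  1·M_0 + 4·M_1 + 1·M_2 = 6(Δ_1 - Δ_0) = -48
  1·M_1 + 4·M_2 + 1·M_3 = 6(Δ_2 - Δ_1) = 36
  1·M_2 + 4·M_3 + 1·M_4 = 6(Δ_3 - Δ_2) = -102
Clamped end conditions give two more equations: 2h_0·M_0 + h_0·M_1 = 6(Δ_0 - S'(-1)) = 6 and h_3·M_3 + 2h_3·M_4 = 6(S'(3) - Δ_3) = 60.
Solving: M_0 = 391/28, M_1 = -307/14, M_2 = 103/4, M_3 = -631/14, M_4 = 1471/28.
On [1, 2], S(x) = 5 + 27/14·(x - 1) + 103/8·(x - 1)² - 661/56·(x - 1)³.
With (x - 1) = 1/4: S(5/4) = 21871/3584.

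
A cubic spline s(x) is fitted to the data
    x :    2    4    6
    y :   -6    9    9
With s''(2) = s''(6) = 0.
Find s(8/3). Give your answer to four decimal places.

0.1111

Write M_i for s''(x_i). With h_i = 2, 2 and divided differences Δ_i = 15/2, 0, the continuity of s' gives the tridiagonal system
  2·M_0 + 8·M_1 + 2·M_2 = 6(Δ_1 - Δ_0) = -45
Natural end conditions: M_0 = M_2 = 0.
Hence M_0 = 0, M_1 = -45/8, M_2 = 0.
On [2, 4], s(x) = -6 + 75/8·(x - 2) + 0·(x - 2)² - 15/32·(x - 2)³.
With (x - 2) = 2/3: s(8/3) = 1/9.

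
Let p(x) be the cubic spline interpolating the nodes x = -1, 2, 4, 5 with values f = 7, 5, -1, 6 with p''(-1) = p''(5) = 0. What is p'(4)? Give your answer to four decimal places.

3.2619

Let σ_i = p''(x_i). Step sizes h_i = 3, 2, 1; slopes of the chords Δ_i = (y_(i+1) - y_i)/h_i = -2/3, -3, 7.
  3·σ_0 + 10·σ_1 + 2·σ_2 = 6(Δ_1 - Δ_0) = -14
  2·σ_1 + 6·σ_2 + 1·σ_3 = 6(Δ_2 - Δ_1) = 60
Natural end conditions: σ_0 = σ_3 = 0.
Solving: σ_0 = 0, σ_1 = -51/14, σ_2 = 157/14, σ_3 = 0.
On [4, 5], p'(x) = b_2 + 2c_2·(x - 4) + 3d_2·(x - 4)² with b_2 = Δ_2 - h_2(2σ_2 + σ_3)/6 = 137/42, c_2 = σ_2/2 = 157/28, d_2 = (σ_3 - σ_2)/(6h_2) = -157/84. So p'(4) = 137/42.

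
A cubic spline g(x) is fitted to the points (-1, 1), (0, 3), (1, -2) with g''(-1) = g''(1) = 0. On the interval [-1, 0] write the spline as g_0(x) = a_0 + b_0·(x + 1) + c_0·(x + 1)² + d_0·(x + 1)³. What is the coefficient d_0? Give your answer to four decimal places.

Let M_i = g''(x_i). Step sizes h_i = 1, 1; slopes of the chords Δ_i = (y_(i+1) - y_i)/h_i = 2, -5.
  1·M_0 + 4·M_1 + 1·M_2 = 6(Δ_1 - Δ_0) = -42
Natural end conditions: M_0 = M_2 = 0.
Hence M_0 = 0, M_1 = -21/2, M_2 = 0.
On [-1, 0], with g_0(x) = a_0 + b_0·(x + 1) + c_0·(x + 1)² + d_0·(x + 1)³: c_0 = M_0/2 = 0, d_0 = (M_1 - M_0)/(6h_0) = -7/4, b_0 = Δ_0 - h_0(2M_0 + M_1)/6 = 15/4.

-1.7500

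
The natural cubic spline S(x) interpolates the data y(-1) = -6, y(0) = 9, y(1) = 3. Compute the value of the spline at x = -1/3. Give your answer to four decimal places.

5.9444

With σ_i denoting the second derivative at x_i, h_i = 1, 1, and Δ_i = (y_(i+1) − y_i)/h_i = 15, -6:
  1·σ_0 + 4·σ_1 + 1·σ_2 = 6(Δ_1 - Δ_0) = -126
Natural end conditions: σ_0 = σ_2 = 0.
Solving the tridiagonal system: σ_0 = 0, σ_1 = -63/2, σ_2 = 0.
On [-1, 0], S(x) = -6 + 81/4·(x + 1) + 0·(x + 1)² - 21/4·(x + 1)³.
With (x + 1) = 2/3: S(-1/3) = 107/18.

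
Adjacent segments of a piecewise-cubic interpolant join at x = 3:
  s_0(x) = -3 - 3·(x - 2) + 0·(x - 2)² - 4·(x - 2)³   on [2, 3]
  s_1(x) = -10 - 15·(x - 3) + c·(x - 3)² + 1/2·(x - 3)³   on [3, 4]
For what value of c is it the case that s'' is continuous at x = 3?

s_0''(x) = 0 - 24·(x - 2), so s_0''(3) = -24. On the right, s_1''(3) = 2c, so c = -12.

-12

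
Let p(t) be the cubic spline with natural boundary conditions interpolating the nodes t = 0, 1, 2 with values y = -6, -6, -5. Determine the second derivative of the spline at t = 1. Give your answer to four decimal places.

Let M_i = p''(x_i). Step sizes h_i = 1, 1; slopes of the chords Δ_i = (y_(i+1) - y_i)/h_i = 0, 1.
  1·M_0 + 4·M_1 + 1·M_2 = 6(Δ_1 - Δ_0) = 6
Natural end conditions: M_0 = M_2 = 0.
Forward elimination and back-substitution give M_0 = 0, M_1 = 3/2, M_2 = 0.

1.5000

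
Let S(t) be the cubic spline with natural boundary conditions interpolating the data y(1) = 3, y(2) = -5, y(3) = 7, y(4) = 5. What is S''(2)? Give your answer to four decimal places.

37.6000

Put M_i = S'' at the i-th knot. Here h = (1, 1, 1) and Δ = (-8, 12, -2), so the interior equations h_(i-1)·M_(i-1) + 2(h_(i-1)+h_i)·M_i + h_i·M_(i+1) = 6(Δ_i − Δ_(i-1)) read
  1·M_0 + 4·M_1 + 1·M_2 = 6(Δ_1 - Δ_0) = 120
  1·M_1 + 4·M_2 + 1·M_3 = 6(Δ_2 - Δ_1) = -84
Natural end conditions: M_0 = M_3 = 0.
Forward elimination and back-substitution give M_0 = 0, M_1 = 188/5, M_2 = -152/5, M_3 = 0.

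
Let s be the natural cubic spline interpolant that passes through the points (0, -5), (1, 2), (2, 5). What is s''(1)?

Put M_i = s'' at the i-th knot. Here h = (1, 1) and Δ = (7, 3), so the interior equations h_(i-1)·M_(i-1) + 2(h_(i-1)+h_i)·M_i + h_i·M_(i+1) = 6(Δ_i − Δ_(i-1)) read
  1·M_0 + 4·M_1 + 1·M_2 = 6(Δ_1 - Δ_0) = -24
Natural end conditions: M_0 = M_2 = 0.
Solving: M_0 = 0, M_1 = -6, M_2 = 0.

-6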